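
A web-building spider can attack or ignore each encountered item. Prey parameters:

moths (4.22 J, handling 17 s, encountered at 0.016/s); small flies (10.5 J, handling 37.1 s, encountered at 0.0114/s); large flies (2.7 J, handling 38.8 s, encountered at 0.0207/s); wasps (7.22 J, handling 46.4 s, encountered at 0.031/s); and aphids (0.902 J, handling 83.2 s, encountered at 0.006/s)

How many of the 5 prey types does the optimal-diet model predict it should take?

E/h in descending order: small flies 0.283, moths 0.248, wasps 0.156, large flies 0.0696, aphids 0.0108 J/s. The optimal diet is the largest prefix of this list for which every included type satisfies E_i/h_i > R on the types above it.
Rate on top 1: 0.08412. moths: 0.248 > 0.08412 → include.
Rate on top 2: 0.1105. wasps: 0.156 > 0.1105 → include.
Rate on top 3: 0.1312. large flies: 0.0696 < 0.1312 → exclude; stop.
Optimal diet: small flies, moths, wasps — 3 of 5 types.

3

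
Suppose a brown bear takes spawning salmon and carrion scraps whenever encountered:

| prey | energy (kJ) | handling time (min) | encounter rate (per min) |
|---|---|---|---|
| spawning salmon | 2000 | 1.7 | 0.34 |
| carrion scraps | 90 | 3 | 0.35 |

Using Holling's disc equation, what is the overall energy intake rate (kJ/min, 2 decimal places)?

270.74 kJ/min

Energy encountered per unit search time: 0.34×2000 + 0.35×90 = 711.5 kJ/min.
Handling time per unit search time: 0.34×1.7 + 0.35×3 = 1.628.
Rate = 711.5/(1 + 1.628) = 270.7 kJ/min.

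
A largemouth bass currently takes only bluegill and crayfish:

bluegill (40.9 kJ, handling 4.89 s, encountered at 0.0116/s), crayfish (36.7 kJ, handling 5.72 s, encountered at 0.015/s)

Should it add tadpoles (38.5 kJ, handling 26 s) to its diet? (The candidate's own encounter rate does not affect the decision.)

Intake rate on the current diet: R = (0.0116×40.9 + 0.015×36.7) / (1 + 0.0116×4.89 + 0.015×5.72) = 1.025/1.143 = 0.8971 kJ/s.
Profitability of tadpoles: 38.5/26 = 1.481 kJ/s.
1.481 > 0.8971, so adding tadpoles raises the average — include it.

Yes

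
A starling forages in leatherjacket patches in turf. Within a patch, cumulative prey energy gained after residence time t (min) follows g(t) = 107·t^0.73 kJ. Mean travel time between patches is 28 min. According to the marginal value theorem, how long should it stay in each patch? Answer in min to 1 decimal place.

75.7 min

Maximise g(t)/(T+t): set derivative to zero → g'(t)(T+t) = g(t).
g'(t) = 0.73·107·t^-0.27. Setting 0.73·107·t^-0.27 = 107·t^0.73/(28+t) gives 0.73(28+t) = t, so 0.27·t = 0.73×28.
t* = 0.73×28/0.27 = 75.7 min.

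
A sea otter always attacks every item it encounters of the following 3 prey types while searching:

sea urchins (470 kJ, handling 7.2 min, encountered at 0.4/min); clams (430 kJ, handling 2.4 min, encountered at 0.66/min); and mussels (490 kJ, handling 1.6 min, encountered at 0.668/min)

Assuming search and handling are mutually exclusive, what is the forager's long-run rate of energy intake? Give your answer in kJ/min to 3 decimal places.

122.324 kJ/min

R = (0.4×470 + 0.66×430 + 0.668×490) / (1 + 0.4×7.2 + 0.66×2.4 + 0.668×1.6) = 799.1/6.533 = 122.3 kJ/min.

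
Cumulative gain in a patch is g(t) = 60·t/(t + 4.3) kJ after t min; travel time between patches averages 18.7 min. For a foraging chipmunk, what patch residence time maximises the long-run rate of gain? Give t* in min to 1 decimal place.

9.0 min

Maximise g(t)/(T+t): set derivative to zero → g'(t)(T+t) = g(t).
g'(t) = 60·4.3/(t + 4.3)². Setting 60·4.3/(t+4.3)² = 60t/[(t+4.3)(18.7+t)] gives 4.3(18.7+t) = t(t+4.3), so t² = 4.3×18.7 = 80.41.
t* = √80.41 = 8.967 min.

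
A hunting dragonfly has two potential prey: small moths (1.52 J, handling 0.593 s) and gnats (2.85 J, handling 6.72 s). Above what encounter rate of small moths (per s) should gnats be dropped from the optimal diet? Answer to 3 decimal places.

Drop gnats once their profitability E₂/h₂ falls below the rate achievable on small moths alone: E₂/h₂ = λE₁/(1 + λh₁).
Solve for λ: λE₁h₂ = E₂(1 + λh₁) → λ(E₁h₂ − E₂h₁) = E₂ → λ = E₂/(E₁h₂ − E₂h₁).
λ = 2.85/(1.52×6.72 − 2.85×0.593) = 2.85/8.524 = 0.3343 per s.

0.334 per s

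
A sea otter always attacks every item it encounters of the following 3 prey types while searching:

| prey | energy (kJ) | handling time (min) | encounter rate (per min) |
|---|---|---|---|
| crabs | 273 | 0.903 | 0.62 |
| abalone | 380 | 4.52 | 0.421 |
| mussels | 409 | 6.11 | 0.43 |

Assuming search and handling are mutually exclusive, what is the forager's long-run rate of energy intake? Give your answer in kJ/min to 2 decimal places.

82.94 kJ/min

R = (0.62×273 + 0.421×380 + 0.43×409) / (1 + 0.62×0.903 + 0.421×4.52 + 0.43×6.11) = 505.1/6.09 = 82.94 kJ/min.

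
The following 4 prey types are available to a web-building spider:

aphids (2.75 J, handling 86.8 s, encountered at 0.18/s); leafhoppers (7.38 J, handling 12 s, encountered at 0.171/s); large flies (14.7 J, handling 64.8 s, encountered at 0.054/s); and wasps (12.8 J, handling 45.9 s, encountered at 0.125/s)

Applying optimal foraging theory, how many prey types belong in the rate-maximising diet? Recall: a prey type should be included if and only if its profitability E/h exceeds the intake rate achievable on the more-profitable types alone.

Profitabilities (E/h, J/s): leafhoppers 0.615, wasps 0.279, large flies 0.227, aphids 0.0317. Add prey in this order while the next type's profitability exceeds the intake rate on those already taken.
Rate on top 1: 0.4135. wasps: 0.279 < 0.4135 → exclude; stop.
Optimal diet: leafhoppers — 1 of 4 types.

1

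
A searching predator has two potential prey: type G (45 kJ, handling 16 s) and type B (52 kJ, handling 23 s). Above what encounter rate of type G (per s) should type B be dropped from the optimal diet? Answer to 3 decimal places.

0.256 per s

At the threshold, the rate on type G alone equals the profitability of type B: λ·45/(1 + λ·16) = 52/23 = 2.261.
Rearranging, λ(45 − 2.261×16) = 2.261, so λ = 2.261/8.826 = 0.2562 per s.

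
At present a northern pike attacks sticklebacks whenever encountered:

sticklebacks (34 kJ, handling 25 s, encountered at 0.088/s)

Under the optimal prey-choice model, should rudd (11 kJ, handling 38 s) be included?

No

Current rate: (0.088×34)/(1 + 0.088×25) = 0.935 kJ/s.
Profitability of rudd: 11/38 = 0.2895 kJ/s.
0.2895 < 0.935, so adding rudd would lower the average — exclude it.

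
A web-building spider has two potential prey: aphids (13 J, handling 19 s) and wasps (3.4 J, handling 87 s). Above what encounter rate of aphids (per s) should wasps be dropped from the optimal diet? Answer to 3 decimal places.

0.003 per s

At the threshold, the rate on aphids alone equals the profitability of wasps: λ·13/(1 + λ·19) = 3.4/87 = 0.03908.
Rearranging, λ(13 − 0.03908×19) = 0.03908, so λ = 0.03908/12.26 = 0.003188 per s.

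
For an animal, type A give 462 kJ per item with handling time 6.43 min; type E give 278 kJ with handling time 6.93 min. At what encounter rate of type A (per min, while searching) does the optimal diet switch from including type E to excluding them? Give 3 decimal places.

0.197 per min

Drop type E once their profitability E₂/h₂ falls below the rate achievable on type A alone: E₂/h₂ = λE₁/(1 + λh₁).
Solve for λ: λE₁h₂ = E₂(1 + λh₁) → λ(E₁h₂ − E₂h₁) = E₂ → λ = E₂/(E₁h₂ − E₂h₁).
λ = 278/(462×6.93 − 278×6.43) = 278/1414 = 0.1966 per min.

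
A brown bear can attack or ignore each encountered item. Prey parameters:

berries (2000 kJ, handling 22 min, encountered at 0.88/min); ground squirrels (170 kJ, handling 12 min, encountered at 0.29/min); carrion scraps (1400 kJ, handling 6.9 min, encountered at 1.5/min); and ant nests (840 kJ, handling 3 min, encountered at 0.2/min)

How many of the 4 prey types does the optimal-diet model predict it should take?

2

Profitabilities (E/h, kJ/min): ant nests 280, carrion scraps 203, berries 90.9, ground squirrels 14.2. Add prey in this order while the next type's profitability exceeds the intake rate on those already taken.
Rate on top 1: 105. carrion scraps: 203 > 105 → include.
Rate on top 2: 189.8. berries: 90.9 < 189.8 → exclude; stop.
Optimal diet: ant nests, carrion scraps — 2 of 4 types.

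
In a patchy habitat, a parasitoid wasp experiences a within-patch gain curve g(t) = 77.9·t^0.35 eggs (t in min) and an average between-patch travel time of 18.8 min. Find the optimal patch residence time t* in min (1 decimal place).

Optimal t* satisfies g'(t*) = g(t*)/(T + t*).
g'(t) = 0.35·77.9·t^-0.65. Setting 0.35·77.9·t^-0.65 = 77.9·t^0.35/(18.8+t) gives 0.35(18.8+t) = t, so 0.65·t = 0.35×18.8.
t* = 0.35×18.8/0.65 = 10.12 min.

10.1 min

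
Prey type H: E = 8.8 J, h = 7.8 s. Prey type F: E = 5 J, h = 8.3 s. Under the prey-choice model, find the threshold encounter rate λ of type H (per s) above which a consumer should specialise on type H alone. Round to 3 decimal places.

0.147 per s

At the threshold, the rate on type H alone equals the profitability of type F: λ·8.8/(1 + λ·7.8) = 5/8.3 = 0.6024.
Rearranging, λ(8.8 − 0.6024×7.8) = 0.6024, so λ = 0.6024/4.101 = 0.1469 per s.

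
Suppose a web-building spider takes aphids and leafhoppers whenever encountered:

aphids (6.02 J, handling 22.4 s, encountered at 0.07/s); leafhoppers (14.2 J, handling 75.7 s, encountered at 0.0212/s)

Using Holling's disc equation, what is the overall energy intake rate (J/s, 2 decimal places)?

0.17 J/s

R = Σλ_iE_i / (1 + Σλ_ih_i)
Numerator: 0.07×6.02 + 0.0212×14.2 = 0.7224
Denominator: 1 + 0.07×22.4 + 0.0212×75.7 = 4.173
R = 0.7224/4.173 = 0.1731 J/s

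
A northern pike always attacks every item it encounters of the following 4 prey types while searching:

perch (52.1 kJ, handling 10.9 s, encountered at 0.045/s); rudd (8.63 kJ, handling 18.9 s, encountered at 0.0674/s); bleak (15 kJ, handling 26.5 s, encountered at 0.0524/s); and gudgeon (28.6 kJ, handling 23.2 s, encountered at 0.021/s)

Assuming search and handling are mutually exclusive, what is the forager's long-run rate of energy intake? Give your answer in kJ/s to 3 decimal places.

0.929 kJ/s

Energy encountered per unit search time: 0.045×52.1 + 0.0674×8.63 + 0.0524×15 + 0.021×28.6 = 4.313 kJ/s.
Handling time per unit search time: 0.045×10.9 + 0.0674×18.9 + 0.0524×26.5 + 0.021×23.2 = 3.64.
Rate = 4.313/(1 + 3.64) = 0.9294 kJ/s.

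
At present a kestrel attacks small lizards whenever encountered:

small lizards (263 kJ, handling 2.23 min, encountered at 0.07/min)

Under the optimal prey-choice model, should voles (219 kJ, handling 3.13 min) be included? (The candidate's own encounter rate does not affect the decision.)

Current rate: (0.07×263)/(1 + 0.07×2.23) = 15.92 kJ/min.
voles: E/h = 219/3.13 = 69.97 kJ/min.
Since 69.97 > R, including voles increases the long-run rate.

Yes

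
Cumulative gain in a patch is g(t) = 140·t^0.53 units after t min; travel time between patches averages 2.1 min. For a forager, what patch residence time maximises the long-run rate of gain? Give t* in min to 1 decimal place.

2.4 min

By the marginal value theorem, leave when the instantaneous gain rate g'(t) equals the habitat-wide average g(t)/(T + t).
g'(t) = 0.53·140·t^-0.47. Setting 0.53·140·t^-0.47 = 140·t^0.53/(2.1+t) gives 0.53(2.1+t) = t, so 0.47·t = 0.53×2.1.
t* = 0.53×2.1/0.47 = 2.368 min.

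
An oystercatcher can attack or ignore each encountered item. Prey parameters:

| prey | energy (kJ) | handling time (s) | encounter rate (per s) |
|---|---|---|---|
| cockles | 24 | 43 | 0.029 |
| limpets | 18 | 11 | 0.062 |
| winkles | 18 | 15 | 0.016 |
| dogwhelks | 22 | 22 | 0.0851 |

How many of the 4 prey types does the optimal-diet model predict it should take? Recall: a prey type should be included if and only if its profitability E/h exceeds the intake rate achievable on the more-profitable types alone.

E/h in descending order: limpets 1.64, winkles 1.2, dogwhelks 1, cockles 0.558 kJ/s. The optimal diet is the largest prefix of this list for which every included type satisfies E_i/h_i > R on the types above it.
Rate on top 1: 0.6635. winkles: 1.2 > 0.6635 → include.
Rate on top 2: 0.7305. dogwhelks: 1 > 0.7305 → include.
Rate on top 3: 0.8635. cockles: 0.558 < 0.8635 → exclude; stop.
Optimal diet: limpets, winkles, dogwhelks — 3 of 4 types.

3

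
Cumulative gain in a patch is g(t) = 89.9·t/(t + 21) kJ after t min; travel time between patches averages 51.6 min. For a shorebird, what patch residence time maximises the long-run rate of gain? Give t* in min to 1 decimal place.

By the marginal value theorem, leave when the instantaneous gain rate g'(t) equals the habitat-wide average g(t)/(T + t).
g'(t) = 89.9·21/(t + 21)². Setting 89.9·21/(t+21)² = 89.9t/[(t+21)(51.6+t)] gives 21(51.6+t) = t(t+21), so t² = 21×51.6 = 1084.
t* = √1084 = 32.92 min.

32.9 min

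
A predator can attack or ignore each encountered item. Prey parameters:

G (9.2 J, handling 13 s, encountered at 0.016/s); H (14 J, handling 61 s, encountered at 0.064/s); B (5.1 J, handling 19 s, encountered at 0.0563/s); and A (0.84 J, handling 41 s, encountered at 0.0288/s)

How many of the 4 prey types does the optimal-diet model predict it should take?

Rank by E/h (J/s): G 0.708, B 0.268, H 0.23, A 0.0205. Include each in turn until the next type's E/h falls below the running intake rate.
Rate on top 1: 0.1219. B: 0.268 > 0.1219 → include.
Rate on top 2: 0.1907. H: 0.23 > 0.1907 → include.
Rate on top 3: 0.2152. A: 0.0205 < 0.2152 → exclude; stop.
Optimal diet: G, B, H — 3 of 4 types.

3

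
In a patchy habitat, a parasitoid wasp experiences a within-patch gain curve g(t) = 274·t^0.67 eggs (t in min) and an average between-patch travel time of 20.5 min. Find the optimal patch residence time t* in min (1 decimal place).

41.6 min

By the marginal value theorem, leave when the instantaneous gain rate g'(t) equals the habitat-wide average g(t)/(T + t).
g'(t) = 0.67·274·t^-0.33. Setting 0.67·274·t^-0.33 = 274·t^0.67/(20.5+t) gives 0.67(20.5+t) = t, so 0.33·t = 0.67×20.5.
t* = 0.67×20.5/0.33 = 41.62 min.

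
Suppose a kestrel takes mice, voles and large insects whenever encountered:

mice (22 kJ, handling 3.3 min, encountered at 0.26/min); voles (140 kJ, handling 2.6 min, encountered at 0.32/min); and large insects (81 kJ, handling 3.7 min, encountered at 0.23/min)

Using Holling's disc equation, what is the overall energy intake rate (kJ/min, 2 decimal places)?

Energy encountered per unit search time: 0.26×22 + 0.32×140 + 0.23×81 = 69.15 kJ/min.
Handling time per unit search time: 0.26×3.3 + 0.32×2.6 + 0.23×3.7 = 2.541.
Rate = 69.15/(1 + 2.541) = 19.53 kJ/min.

19.53 kJ/min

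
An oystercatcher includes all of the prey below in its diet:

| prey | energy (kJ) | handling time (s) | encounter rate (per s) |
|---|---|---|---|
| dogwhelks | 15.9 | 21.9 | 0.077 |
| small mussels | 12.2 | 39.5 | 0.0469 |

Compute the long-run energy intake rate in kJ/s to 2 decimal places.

R = Σλ_iE_i / (1 + Σλ_ih_i)
Numerator: 0.077×15.9 + 0.0469×12.2 = 1.796
Denominator: 1 + 0.077×21.9 + 0.0469×39.5 = 4.539
R = 1.796/4.539 = 0.3958 kJ/s

0.40 kJ/s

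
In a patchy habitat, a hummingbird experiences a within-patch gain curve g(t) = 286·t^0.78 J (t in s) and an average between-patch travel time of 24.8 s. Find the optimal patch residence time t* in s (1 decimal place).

By the marginal value theorem, leave when the instantaneous gain rate g'(t) equals the habitat-wide average g(t)/(T + t).
g'(t) = 0.78·286·t^-0.22. Setting 0.78·286·t^-0.22 = 286·t^0.78/(24.8+t) gives 0.78(24.8+t) = t, so 0.22·t = 0.78×24.8.
t* = 0.78×24.8/0.22 = 87.93 s.

87.9 s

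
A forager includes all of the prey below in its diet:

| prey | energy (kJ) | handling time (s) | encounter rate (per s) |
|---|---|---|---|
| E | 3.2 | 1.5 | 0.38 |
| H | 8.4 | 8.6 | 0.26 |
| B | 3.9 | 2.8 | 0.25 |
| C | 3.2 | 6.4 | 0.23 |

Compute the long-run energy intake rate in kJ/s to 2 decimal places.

Energy encountered per unit search time: 0.38×3.2 + 0.26×8.4 + 0.25×3.9 + 0.23×3.2 = 5.111 kJ/s.
Handling time per unit search time: 0.38×1.5 + 0.26×8.6 + 0.25×2.8 + 0.23×6.4 = 4.978.
Rate = 5.111/(1 + 4.978) = 0.855 kJ/s.

0.85 kJ/s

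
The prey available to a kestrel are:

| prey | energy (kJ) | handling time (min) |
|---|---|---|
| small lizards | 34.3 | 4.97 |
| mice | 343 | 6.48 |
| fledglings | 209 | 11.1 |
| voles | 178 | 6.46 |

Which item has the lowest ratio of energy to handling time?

In descending order of E/h:
mice: 343/6.48 = 52.9 kJ/min
voles: 178/6.46 = 27.6 kJ/min
fledglings: 209/11.1 = 18.8 kJ/min
small lizards: 34.3/4.97 = 6.9 kJ/min

small lizards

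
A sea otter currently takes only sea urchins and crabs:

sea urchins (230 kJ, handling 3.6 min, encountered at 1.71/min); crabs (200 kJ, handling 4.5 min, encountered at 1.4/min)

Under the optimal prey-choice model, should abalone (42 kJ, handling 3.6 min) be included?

On sea urchins and crabs alone, R = ΣλE/(1+Σλh) = 673.3/13.46 = 50.04 kJ/min.
abalone: E/h = 42/3.6 = 11.67 kJ/min.
Since 11.67 < R, time spent handling abalone is better spent searching.

No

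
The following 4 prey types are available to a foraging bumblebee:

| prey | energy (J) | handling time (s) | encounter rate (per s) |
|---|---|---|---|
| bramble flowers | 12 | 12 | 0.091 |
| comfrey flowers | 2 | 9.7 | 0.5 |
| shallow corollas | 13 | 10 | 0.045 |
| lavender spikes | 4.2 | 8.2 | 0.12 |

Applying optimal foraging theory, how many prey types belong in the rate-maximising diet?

E/h in descending order: shallow corollas 1.3, bramble flowers 1, lavender spikes 0.512, comfrey flowers 0.206 J/s. The optimal diet is the largest prefix of this list for which every included type satisfies E_i/h_i > R on the types above it.
Rate on top 1: 0.4034. bramble flowers: 1 > 0.4034 → include.
Rate on top 2: 0.6597. lavender spikes: 0.512 < 0.6597 → exclude; stop.
Optimal diet: shallow corollas, bramble flowers — 2 of 4 types.

2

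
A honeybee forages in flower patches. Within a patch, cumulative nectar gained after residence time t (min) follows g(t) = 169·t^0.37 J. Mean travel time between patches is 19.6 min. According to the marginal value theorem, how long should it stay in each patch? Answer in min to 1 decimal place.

11.5 min

Maximise g(t)/(T+t): set derivative to zero → g'(t)(T+t) = g(t).
g'(t) = 0.37·169·t^-0.63. Setting 0.37·169·t^-0.63 = 169·t^0.37/(19.6+t) gives 0.37(19.6+t) = t, so 0.63·t = 0.37×19.6.
t* = 0.37×19.6/0.63 = 11.51 min.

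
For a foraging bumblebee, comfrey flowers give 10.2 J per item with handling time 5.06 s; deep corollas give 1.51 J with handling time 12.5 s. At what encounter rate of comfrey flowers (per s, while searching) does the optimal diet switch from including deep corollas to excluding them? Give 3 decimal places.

0.013 per s

At the threshold, the rate on comfrey flowers alone equals the profitability of deep corollas: λ·10.2/(1 + λ·5.06) = 1.51/12.5 = 0.1208.
Rearranging, λ(10.2 − 0.1208×5.06) = 0.1208, so λ = 0.1208/9.589 = 0.0126 per s.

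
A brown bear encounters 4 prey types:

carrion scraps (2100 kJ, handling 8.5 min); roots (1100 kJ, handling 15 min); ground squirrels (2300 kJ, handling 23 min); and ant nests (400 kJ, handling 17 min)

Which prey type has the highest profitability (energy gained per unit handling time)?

carrion scraps

Profitability E/h (kJ/min): carrion scraps = 2100/8.5 = 247, roots = 1100/15 = 73.3, ground squirrels = 2300/23 = 100, ant nests = 400/17 = 23.5.
Ranked: carrion scraps > ground squirrels > roots > ant nests.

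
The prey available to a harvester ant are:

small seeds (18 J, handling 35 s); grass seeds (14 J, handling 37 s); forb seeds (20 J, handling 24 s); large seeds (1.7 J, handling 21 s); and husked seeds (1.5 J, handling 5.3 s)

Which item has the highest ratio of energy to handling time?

In descending order of E/h:
forb seeds: 20/24 = 0.833 J/s
small seeds: 18/35 = 0.514 J/s
grass seeds: 14/37 = 0.378 J/s
husked seeds: 1.5/5.3 = 0.283 J/s
large seeds: 1.7/21 = 0.081 J/s

forb seeds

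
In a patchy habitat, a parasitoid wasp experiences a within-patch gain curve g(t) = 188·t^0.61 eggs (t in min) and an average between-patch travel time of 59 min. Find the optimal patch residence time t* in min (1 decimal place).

92.3 min

Maximise g(t)/(T+t): set derivative to zero → g'(t)(T+t) = g(t).
g'(t) = 0.61·188·t^-0.39. Setting 0.61·188·t^-0.39 = 188·t^0.61/(59+t) gives 0.61(59+t) = t, so 0.39·t = 0.61×59.
t* = 0.61×59/0.39 = 92.28 min.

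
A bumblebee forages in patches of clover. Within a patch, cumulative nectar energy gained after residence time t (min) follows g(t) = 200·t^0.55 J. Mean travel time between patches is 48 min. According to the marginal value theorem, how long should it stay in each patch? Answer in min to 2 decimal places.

Optimal t* satisfies g'(t*) = g(t*)/(T + t*).
g'(t) = 0.55·200·t^-0.45. Setting 0.55·200·t^-0.45 = 200·t^0.55/(48+t) gives 0.55(48+t) = t, so 0.45·t = 0.55×48.
t* = 0.55×48/0.45 = 58.67 min.

58.67 min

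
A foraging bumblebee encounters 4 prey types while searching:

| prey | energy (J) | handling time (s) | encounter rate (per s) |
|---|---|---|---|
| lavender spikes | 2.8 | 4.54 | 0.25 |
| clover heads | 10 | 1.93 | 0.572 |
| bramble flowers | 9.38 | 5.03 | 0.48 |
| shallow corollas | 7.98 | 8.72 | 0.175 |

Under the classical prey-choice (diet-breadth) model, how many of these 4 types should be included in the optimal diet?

1

Rank by E/h (J/s): clover heads 5.18, bramble flowers 1.86, shallow corollas 0.915, lavender spikes 0.617. Include each in turn until the next type's E/h falls below the running intake rate.
Rate on top 1: 2.719. bramble flowers: 1.86 < 2.719 → exclude; stop.
Optimal diet: clover heads — 1 of 4 types.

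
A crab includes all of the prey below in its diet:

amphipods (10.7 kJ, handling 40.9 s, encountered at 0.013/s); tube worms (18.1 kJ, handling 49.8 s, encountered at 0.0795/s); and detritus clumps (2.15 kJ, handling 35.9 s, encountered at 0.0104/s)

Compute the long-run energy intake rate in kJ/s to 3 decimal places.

0.273 kJ/s

R = Σλ_iE_i / (1 + Σλ_ih_i)
Numerator: 0.013×10.7 + 0.0795×18.1 + 0.0104×2.15 = 1.6
Denominator: 1 + 0.013×40.9 + 0.0795×49.8 + 0.0104×35.9 = 5.864
R = 1.6/5.864 = 0.2729 kJ/s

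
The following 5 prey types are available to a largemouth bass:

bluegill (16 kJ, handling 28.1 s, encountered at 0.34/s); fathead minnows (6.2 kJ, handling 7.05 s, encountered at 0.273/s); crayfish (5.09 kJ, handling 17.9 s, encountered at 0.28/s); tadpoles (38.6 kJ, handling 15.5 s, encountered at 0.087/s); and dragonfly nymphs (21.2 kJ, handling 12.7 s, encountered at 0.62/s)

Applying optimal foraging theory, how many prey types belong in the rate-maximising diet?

Profitabilities (E/h, kJ/s): tadpoles 2.49, dragonfly nymphs 1.67, fathead minnows 0.879, bluegill 0.569, crayfish 0.284. Add prey in this order while the next type's profitability exceeds the intake rate on those already taken.
Rate on top 1: 1.43. dragonfly nymphs: 1.67 > 1.43 → include.
Rate on top 2: 1.614. fathead minnows: 0.879 < 1.614 → exclude; stop.
Optimal diet: tadpoles, dragonfly nymphs — 2 of 5 types.

2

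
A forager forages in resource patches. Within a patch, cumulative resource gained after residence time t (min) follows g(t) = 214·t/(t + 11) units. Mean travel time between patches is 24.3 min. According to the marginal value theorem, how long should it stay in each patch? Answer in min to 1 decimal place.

16.3 min

Optimal t* satisfies g'(t*) = g(t*)/(T + t*).
g'(t) = 214·11/(t + 11)². Setting 214·11/(t+11)² = 214t/[(t+11)(24.3+t)] gives 11(24.3+t) = t(t+11), so t² = 11×24.3 = 267.3.
t* = √267.3 = 16.35 min.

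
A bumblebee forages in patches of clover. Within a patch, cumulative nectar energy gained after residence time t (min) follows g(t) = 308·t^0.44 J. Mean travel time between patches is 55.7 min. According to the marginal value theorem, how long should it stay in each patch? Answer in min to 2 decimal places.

Maximise g(t)/(T+t): set derivative to zero → g'(t)(T+t) = g(t).
g'(t) = 0.44·308·t^-0.56. Setting 0.44·308·t^-0.56 = 308·t^0.44/(55.7+t) gives 0.44(55.7+t) = t, so 0.56·t = 0.44×55.7.
t* = 0.44×55.7/0.56 = 43.76 min.

43.76 min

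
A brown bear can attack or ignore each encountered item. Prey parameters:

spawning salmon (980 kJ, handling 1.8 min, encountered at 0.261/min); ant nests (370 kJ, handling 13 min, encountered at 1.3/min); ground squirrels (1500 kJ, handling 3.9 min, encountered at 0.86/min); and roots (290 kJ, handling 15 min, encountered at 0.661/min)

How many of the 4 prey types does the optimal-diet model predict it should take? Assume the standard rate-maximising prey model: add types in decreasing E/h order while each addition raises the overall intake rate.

Rank by E/h (kJ/min): spawning salmon 544, ground squirrels 385, ant nests 28.5, roots 19.3. Include each in turn until the next type's E/h falls below the running intake rate.
Rate on top 1: 174. ground squirrels: 385 > 174 → include.
Rate on top 2: 320.4. ant nests: 28.5 < 320.4 → exclude; stop.
Optimal diet: spawning salmon, ground squirrels — 2 of 4 types.

2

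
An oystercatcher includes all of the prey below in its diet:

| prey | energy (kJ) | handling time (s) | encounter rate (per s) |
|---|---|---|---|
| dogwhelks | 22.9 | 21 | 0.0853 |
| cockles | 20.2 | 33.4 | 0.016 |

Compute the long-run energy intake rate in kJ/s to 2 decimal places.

Energy encountered per unit search time: 0.0853×22.9 + 0.016×20.2 = 2.277 kJ/s.
Handling time per unit search time: 0.0853×21 + 0.016×33.4 = 2.326.
Rate = 2.277/(1 + 2.326) = 0.6845 kJ/s.

0.68 kJ/s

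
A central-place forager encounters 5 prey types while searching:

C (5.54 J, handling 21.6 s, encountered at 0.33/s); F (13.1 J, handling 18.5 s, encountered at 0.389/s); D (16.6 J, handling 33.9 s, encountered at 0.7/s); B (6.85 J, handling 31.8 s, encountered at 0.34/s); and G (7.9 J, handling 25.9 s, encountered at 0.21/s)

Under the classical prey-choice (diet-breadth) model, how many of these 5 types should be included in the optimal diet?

1

Rank by E/h (J/s): F 0.708, D 0.49, G 0.305, C 0.256, B 0.215. Include each in turn until the next type's E/h falls below the running intake rate.
Rate on top 1: 0.6217. D: 0.49 < 0.6217 → exclude; stop.
Optimal diet: F — 1 of 5 types.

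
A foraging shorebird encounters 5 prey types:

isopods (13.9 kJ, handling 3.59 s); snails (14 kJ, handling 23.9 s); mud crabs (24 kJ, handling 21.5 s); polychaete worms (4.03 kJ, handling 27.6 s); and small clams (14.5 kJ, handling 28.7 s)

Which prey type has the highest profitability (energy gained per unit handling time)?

Profitability E/h (kJ/s): isopods = 13.9/3.59 = 3.87, snails = 14/23.9 = 0.586, mud crabs = 24/21.5 = 1.12, polychaete worms = 4.03/27.6 = 0.146, small clams = 14.5/28.7 = 0.505.
Ranked: isopods > mud crabs > snails > small clams > polychaete worms.

isopods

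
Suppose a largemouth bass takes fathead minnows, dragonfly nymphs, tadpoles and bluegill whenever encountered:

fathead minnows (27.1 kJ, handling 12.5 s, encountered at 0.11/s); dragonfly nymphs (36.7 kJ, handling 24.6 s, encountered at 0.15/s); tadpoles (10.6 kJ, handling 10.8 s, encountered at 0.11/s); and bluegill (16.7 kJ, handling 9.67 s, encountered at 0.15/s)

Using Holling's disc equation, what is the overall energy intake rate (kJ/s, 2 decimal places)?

Energy encountered per unit search time: 0.11×27.1 + 0.15×36.7 + 0.11×10.6 + 0.15×16.7 = 12.16 kJ/s.
Handling time per unit search time: 0.11×12.5 + 0.15×24.6 + 0.11×10.8 + 0.15×9.67 = 7.704.
Rate = 12.16/(1 + 7.704) = 1.397 kJ/s.

1.40 kJ/s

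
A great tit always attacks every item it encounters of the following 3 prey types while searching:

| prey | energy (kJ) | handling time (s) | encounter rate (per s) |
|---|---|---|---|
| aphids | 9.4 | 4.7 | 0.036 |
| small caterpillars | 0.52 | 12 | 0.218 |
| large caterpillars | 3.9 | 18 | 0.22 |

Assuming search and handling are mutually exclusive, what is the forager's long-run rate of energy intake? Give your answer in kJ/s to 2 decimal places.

0.17 kJ/s

Energy encountered per unit search time: 0.036×9.4 + 0.218×0.52 + 0.22×3.9 = 1.31 kJ/s.
Handling time per unit search time: 0.036×4.7 + 0.218×12 + 0.22×18 = 6.745.
Rate = 1.31/(1 + 6.745) = 0.1691 kJ/s.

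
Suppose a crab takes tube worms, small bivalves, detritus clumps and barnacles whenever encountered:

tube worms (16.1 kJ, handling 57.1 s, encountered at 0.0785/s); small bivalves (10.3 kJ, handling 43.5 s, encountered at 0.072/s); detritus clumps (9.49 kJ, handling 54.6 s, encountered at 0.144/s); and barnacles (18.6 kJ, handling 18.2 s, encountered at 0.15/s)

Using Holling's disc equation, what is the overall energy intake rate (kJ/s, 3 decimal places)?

R = (0.0785×16.1 + 0.072×10.3 + 0.144×9.49 + 0.15×18.6) / (1 + 0.0785×57.1 + 0.072×43.5 + 0.144×54.6 + 0.15×18.2) = 6.162/19.21 = 0.3208 kJ/s.

0.321 kJ/s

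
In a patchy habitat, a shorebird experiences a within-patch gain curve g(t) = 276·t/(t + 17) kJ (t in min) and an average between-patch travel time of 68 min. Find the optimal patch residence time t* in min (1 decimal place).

34.0 min

By the marginal value theorem, leave when the instantaneous gain rate g'(t) equals the habitat-wide average g(t)/(T + t).
g'(t) = 276·17/(t + 17)². Setting 276·17/(t+17)² = 276t/[(t+17)(68+t)] gives 17(68+t) = t(t+17), so t² = 17×68 = 1156.
t* = √1156 = 34 min.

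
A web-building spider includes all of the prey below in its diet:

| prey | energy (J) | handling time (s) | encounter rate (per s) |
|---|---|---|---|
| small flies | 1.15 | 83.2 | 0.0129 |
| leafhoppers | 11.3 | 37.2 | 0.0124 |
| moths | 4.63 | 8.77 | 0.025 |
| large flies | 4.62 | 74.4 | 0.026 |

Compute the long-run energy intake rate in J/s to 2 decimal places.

0.08 J/s

Energy encountered per unit search time: 0.0129×1.15 + 0.0124×11.3 + 0.025×4.63 + 0.026×4.62 = 0.3908 J/s.
Handling time per unit search time: 0.0129×83.2 + 0.0124×37.2 + 0.025×8.77 + 0.026×74.4 = 3.688.
Rate = 0.3908/(1 + 3.688) = 0.08336 J/s.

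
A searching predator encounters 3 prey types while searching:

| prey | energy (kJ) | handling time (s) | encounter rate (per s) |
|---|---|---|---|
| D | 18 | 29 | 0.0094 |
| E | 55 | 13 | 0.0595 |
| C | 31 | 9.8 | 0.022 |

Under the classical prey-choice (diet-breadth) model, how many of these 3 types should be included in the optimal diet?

Rank by E/h (kJ/s): E 4.23, C 3.16, D 0.621. Include each in turn until the next type's E/h falls below the running intake rate.
Rate on top 1: 1.845. C: 3.16 > 1.845 → include.
Rate on top 2: 1.988. D: 0.621 < 1.988 → exclude; stop.
Optimal diet: E, C — 2 of 3 types.

2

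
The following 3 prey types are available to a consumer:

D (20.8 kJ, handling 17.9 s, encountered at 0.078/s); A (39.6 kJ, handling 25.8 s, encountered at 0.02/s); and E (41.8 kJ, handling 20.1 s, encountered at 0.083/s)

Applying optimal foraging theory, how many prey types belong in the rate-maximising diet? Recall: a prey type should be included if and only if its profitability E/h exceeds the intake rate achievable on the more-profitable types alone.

2

Profitabilities (E/h, kJ/s): E 2.08, A 1.53, D 1.16. Add prey in this order while the next type's profitability exceeds the intake rate on those already taken.
Rate on top 1: 1.3. A: 1.53 > 1.3 → include.
Rate on top 2: 1.338. D: 1.16 < 1.338 → exclude; stop.
Optimal diet: E, A — 2 of 3 types.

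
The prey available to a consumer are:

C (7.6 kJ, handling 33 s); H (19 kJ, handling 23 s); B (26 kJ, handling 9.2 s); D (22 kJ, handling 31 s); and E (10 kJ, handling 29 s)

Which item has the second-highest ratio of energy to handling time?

In descending order of E/h:
B: 26/9.2 = 2.83 kJ/s
H: 19/23 = 0.826 kJ/s
D: 22/31 = 0.71 kJ/s
E: 10/29 = 0.345 kJ/s
C: 7.6/33 = 0.23 kJ/s

H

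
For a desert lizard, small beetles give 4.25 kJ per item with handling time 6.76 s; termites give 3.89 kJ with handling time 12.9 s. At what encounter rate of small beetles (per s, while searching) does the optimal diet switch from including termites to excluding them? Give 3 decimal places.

0.136 per s

Drop termites once their profitability E₂/h₂ falls below the rate achievable on small beetles alone: E₂/h₂ = λE₁/(1 + λh₁).
Solve for λ: λE₁h₂ = E₂(1 + λh₁) → λ(E₁h₂ − E₂h₁) = E₂ → λ = E₂/(E₁h₂ − E₂h₁).
λ = 3.89/(4.25×12.9 − 3.89×6.76) = 3.89/28.53 = 0.1364 per s.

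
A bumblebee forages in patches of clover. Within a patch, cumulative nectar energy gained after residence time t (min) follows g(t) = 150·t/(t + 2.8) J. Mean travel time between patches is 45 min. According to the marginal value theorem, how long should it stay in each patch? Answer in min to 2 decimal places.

11.22 min

By the marginal value theorem, leave when the instantaneous gain rate g'(t) equals the habitat-wide average g(t)/(T + t).
g'(t) = 150·2.8/(t + 2.8)². Setting 150·2.8/(t+2.8)² = 150t/[(t+2.8)(45+t)] gives 2.8(45+t) = t(t+2.8), so t² = 2.8×45 = 126.
t* = √126 = 11.22 min.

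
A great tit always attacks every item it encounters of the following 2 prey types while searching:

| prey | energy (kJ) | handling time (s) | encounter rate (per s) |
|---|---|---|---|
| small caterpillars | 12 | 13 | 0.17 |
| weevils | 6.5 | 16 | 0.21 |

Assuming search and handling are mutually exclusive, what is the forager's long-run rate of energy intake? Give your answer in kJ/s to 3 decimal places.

0.518 kJ/s

R = Σλ_iE_i / (1 + Σλ_ih_i)
Numerator: 0.17×12 + 0.21×6.5 = 3.405
Denominator: 1 + 0.17×13 + 0.21×16 = 6.57
R = 3.405/6.57 = 0.5183 kJ/s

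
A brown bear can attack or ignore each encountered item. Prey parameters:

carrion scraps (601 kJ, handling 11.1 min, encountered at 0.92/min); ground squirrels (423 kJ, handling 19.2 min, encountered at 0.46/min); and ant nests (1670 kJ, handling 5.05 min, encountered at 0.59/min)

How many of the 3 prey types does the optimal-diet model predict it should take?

1

Profitabilities (E/h, kJ/min): ant nests 331, carrion scraps 54.1, ground squirrels 22. Add prey in this order while the next type's profitability exceeds the intake rate on those already taken.
Rate on top 1: 247.6. carrion scraps: 54.1 < 247.6 → exclude; stop.
Optimal diet: ant nests — 1 of 3 types.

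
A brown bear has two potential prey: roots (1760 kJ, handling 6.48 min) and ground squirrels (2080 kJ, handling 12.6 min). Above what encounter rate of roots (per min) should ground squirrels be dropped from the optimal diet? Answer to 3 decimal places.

The zero-one rule: include ground squirrels iff E₂/h₂ > λE₁/(1+λh₁). Equality gives the switch point.
λE₁h₂ = E₂ + λE₂h₁ ⇒ λ = E₂/(E₁h₂ − E₂h₁) = 2080/(2.218e+04 − 1.348e+04) = 0.2391 per min.

0.239 per min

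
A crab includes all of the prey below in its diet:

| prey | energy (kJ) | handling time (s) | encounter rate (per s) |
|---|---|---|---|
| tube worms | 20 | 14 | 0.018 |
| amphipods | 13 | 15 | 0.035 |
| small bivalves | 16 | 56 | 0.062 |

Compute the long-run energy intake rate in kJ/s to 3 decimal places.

R = Σλ_iE_i / (1 + Σλ_ih_i)
Numerator: 0.018×20 + 0.035×13 + 0.062×16 = 1.807
Denominator: 1 + 0.018×14 + 0.035×15 + 0.062×56 = 5.249
R = 1.807/5.249 = 0.3443 kJ/s

0.344 kJ/s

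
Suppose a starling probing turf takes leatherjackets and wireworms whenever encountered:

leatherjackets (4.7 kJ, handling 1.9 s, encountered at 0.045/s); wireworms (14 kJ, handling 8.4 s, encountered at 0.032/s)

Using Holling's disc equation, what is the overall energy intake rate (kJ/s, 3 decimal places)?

R = (0.045×4.7 + 0.032×14) / (1 + 0.045×1.9 + 0.032×8.4) = 0.6595/1.354 = 0.487 kJ/s.

0.487 kJ/s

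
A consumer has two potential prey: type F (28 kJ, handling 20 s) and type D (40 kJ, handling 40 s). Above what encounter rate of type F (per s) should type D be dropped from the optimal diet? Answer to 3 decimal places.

0.125 per s

The zero-one rule: include type D iff E₂/h₂ > λE₁/(1+λh₁). Equality gives the switch point.
λE₁h₂ = E₂ + λE₂h₁ ⇒ λ = E₂/(E₁h₂ − E₂h₁) = 40/(1120 − 800) = 0.125 per s.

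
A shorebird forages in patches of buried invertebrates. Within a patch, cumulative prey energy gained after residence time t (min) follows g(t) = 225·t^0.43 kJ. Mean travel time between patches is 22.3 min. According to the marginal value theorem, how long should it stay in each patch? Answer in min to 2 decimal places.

16.82 min

Maximise g(t)/(T+t): set derivative to zero → g'(t)(T+t) = g(t).
g'(t) = 0.43·225·t^-0.57. Setting 0.43·225·t^-0.57 = 225·t^0.43/(22.3+t) gives 0.43(22.3+t) = t, so 0.57·t = 0.43×22.3.
t* = 0.43×22.3/0.57 = 16.82 min.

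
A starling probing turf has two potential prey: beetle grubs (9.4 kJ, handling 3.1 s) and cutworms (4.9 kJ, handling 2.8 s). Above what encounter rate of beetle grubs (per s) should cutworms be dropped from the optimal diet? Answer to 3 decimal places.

0.440 per s

At the threshold, the rate on beetle grubs alone equals the profitability of cutworms: λ·9.4/(1 + λ·3.1) = 4.9/2.8 = 1.75.
Rearranging, λ(9.4 − 1.75×3.1) = 1.75, so λ = 1.75/3.975 = 0.4403 per s.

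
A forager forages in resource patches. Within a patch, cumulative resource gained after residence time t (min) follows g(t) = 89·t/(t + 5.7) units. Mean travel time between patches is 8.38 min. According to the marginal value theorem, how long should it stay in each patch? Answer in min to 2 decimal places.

6.91 min

Optimal t* satisfies g'(t*) = g(t*)/(T + t*).
g'(t) = 89·5.7/(t + 5.7)². Setting 89·5.7/(t+5.7)² = 89t/[(t+5.7)(8.38+t)] gives 5.7(8.38+t) = t(t+5.7), so t² = 5.7×8.38 = 47.77.
t* = √47.77 = 6.911 min.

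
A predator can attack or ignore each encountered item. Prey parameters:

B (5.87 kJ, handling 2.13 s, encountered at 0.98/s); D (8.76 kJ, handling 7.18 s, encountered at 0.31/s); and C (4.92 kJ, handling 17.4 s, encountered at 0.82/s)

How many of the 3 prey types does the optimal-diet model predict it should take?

1

Profitabilities (E/h, kJ/s): B 2.76, D 1.22, C 0.283. Add prey in this order while the next type's profitability exceeds the intake rate on those already taken.
Rate on top 1: 1.863. D: 1.22 < 1.863 → exclude; stop.
Optimal diet: B — 1 of 3 types.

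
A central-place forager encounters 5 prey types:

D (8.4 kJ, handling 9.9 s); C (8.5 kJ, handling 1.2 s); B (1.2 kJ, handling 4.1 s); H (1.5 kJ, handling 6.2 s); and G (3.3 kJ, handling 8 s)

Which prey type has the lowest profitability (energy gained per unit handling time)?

In descending order of E/h:
C: 8.5/1.2 = 7.08 kJ/s
D: 8.4/9.9 = 0.848 kJ/s
G: 3.3/8 = 0.412 kJ/s
B: 1.2/4.1 = 0.293 kJ/s
H: 1.5/6.2 = 0.242 kJ/s

H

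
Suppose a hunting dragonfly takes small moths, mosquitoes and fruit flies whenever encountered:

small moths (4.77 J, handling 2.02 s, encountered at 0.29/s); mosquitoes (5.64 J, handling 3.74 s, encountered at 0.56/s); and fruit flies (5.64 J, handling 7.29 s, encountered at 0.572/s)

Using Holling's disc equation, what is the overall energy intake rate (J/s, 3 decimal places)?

R = (0.29×4.77 + 0.56×5.64 + 0.572×5.64) / (1 + 0.29×2.02 + 0.56×3.74 + 0.572×7.29) = 7.768/7.85 = 0.9895 J/s.

0.990 J/s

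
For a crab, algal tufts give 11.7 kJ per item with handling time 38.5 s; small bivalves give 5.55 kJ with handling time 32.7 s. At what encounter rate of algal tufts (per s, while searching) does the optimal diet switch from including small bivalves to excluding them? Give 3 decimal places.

At the threshold, the rate on algal tufts alone equals the profitability of small bivalves: λ·11.7/(1 + λ·38.5) = 5.55/32.7 = 0.1697.
Rearranging, λ(11.7 − 0.1697×38.5) = 0.1697, so λ = 0.1697/5.166 = 0.03286 per s.

0.033 per s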